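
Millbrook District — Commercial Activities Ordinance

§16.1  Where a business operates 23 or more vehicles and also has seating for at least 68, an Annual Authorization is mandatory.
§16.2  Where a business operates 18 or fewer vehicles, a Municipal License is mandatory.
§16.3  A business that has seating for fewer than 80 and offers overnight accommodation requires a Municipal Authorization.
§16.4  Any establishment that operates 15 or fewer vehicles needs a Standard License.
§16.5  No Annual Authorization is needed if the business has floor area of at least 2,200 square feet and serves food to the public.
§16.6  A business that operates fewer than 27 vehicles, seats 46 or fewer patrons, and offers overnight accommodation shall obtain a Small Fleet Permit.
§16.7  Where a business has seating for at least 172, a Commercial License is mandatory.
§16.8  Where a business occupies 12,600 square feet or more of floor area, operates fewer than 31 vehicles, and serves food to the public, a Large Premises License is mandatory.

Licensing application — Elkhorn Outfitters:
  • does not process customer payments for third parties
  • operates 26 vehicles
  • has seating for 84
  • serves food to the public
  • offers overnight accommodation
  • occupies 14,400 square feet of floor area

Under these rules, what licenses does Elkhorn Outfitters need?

§16.1 vehicles 26 ≥ 23; seating 84 ≥ 68 → Annual Authorization required.
§16.2 vehicles 26 > 18 → Municipal License not required.
§16.3 seating 84 ≥ 80; offers overnight accommodation → Municipal Authorization not required.
§16.4 vehicles 26 > 15 → Standard License not required.
§16.5 floor area 14,400 square feet ≥ 2,200 square feet; serves food to the public → exempt from Annual Authorization.
§16.6 vehicles 26 < 27; seating 84 > 46; offers overnight accommodation → Small Fleet Permit not required.
§16.7 seating 84 < 172 → Commercial License not required.
§16.8 floor area 14,400 square feet ≥ 12,600 square feet; vehicles 26 < 31; serves food to the public → Large Premises License required.

Large Premises License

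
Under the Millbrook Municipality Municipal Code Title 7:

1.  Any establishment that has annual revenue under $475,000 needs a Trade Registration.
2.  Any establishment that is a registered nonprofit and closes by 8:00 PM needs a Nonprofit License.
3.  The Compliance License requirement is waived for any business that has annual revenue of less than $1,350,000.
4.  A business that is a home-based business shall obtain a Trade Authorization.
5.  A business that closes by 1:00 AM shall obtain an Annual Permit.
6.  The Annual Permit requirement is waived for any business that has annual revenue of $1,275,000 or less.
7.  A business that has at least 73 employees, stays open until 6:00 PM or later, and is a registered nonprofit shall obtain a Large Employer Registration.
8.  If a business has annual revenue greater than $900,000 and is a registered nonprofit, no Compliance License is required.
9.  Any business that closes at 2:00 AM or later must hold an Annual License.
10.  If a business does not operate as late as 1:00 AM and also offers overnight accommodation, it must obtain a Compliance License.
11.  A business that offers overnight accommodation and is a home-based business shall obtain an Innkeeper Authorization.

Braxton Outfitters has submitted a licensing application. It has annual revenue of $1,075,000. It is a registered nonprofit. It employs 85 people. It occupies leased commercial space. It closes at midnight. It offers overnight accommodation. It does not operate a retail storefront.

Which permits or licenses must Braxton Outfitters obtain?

1. revenue $1,075,000 ≥ $475,000 → Trade Registration not required.
2. is a registered nonprofit; closes midnight, after 8:00 PM → Nonprofit License not required.
3. revenue $1,075,000 < $1,350,000 → exempt from Compliance License.
4. occupies leased commercial space (not: is a home-based business) → Trade Authorization not required.
5. closes midnight, at/before 1:00 AM → Annual Permit required.
6. revenue $1,075,000 ≤ $1,275,000 → exempt from Annual Permit.
7. employees 85 ≥ 73; closes midnight, after 6:00 PM; is a registered nonprofit → Large Employer Registration required.
8. revenue $1,075,000 > $900,000; is a registered nonprofit → exempt from Compliance License.
9. closes midnight, at/before 2:00 AM → Annual License not required.
10. closes midnight, at/before 1:00 AM; offers overnight accommodation → Compliance License required.
11. offers overnight accommodation; occupies leased commercial space (not: is a home-based business) → Innkeeper Authorization not required.

Large Employer Registration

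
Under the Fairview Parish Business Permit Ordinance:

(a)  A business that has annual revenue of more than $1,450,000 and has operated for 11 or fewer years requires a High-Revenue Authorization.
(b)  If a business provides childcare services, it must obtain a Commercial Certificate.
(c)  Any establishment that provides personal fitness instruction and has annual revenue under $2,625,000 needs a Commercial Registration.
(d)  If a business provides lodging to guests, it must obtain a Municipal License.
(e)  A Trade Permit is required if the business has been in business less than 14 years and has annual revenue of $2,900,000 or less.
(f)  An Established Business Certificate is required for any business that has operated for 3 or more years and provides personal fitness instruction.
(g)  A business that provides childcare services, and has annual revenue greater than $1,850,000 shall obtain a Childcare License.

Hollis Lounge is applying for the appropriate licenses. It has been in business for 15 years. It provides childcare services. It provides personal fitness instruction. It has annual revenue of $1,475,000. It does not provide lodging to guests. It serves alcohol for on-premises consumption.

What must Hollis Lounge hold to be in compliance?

(a) revenue $1,475,000 > $1,450,000; years in business 15 > 11 → High-Revenue Authorization not required.
(b) provides childcare services → Commercial Certificate required.
(c) provides personal fitness instruction; revenue $1,475,000 < $2,625,000 → Commercial Registration required.
(d) does not provide lodging to guests → Municipal License not required.
(e) years in business 15 ≥ 14; revenue $1,475,000 ≤ $2,900,000 → Trade Permit not required.
(f) years in business 15 ≥ 3; provides personal fitness instruction → Established Business Certificate required.
(g) provides childcare services; revenue $1,475,000 ≤ $1,850,000 → Childcare License not required.

Commercial Certificate, Commercial Registration, Established Business Certificate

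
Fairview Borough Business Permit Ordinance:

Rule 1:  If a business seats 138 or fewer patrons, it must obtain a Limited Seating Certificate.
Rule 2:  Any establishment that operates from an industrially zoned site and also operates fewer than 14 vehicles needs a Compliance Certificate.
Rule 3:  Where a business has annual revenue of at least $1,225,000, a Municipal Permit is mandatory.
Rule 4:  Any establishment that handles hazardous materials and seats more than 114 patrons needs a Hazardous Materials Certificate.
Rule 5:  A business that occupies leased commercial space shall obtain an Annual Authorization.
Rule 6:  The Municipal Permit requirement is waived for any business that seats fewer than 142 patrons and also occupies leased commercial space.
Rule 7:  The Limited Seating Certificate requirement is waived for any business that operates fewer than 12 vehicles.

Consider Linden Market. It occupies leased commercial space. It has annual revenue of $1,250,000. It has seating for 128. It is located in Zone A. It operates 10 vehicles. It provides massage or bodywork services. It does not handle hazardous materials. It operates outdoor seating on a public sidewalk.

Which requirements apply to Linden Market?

Annual Authorization

Rule 1: seating 128 ≤ 138 → Limited Seating Certificate required.
Rule 2: occupies leased commercial space (not: operates from an industrially zoned site); vehicles 10 < 14 → Compliance Certificate not required.
Rule 3: revenue $1,250,000 ≥ $1,225,000 → Municipal Permit required.
Rule 4: does not handle hazardous materials; seating 128 > 114 → Hazardous Materials Certificate not required.
Rule 5: occupies leased commercial space → Annual Authorization required.
Rule 6: seating 128 < 142; occupies leased commercial space → exempt from Municipal Permit.
Rule 7: vehicles 10 < 12 → exempt from Limited Seating Certificate.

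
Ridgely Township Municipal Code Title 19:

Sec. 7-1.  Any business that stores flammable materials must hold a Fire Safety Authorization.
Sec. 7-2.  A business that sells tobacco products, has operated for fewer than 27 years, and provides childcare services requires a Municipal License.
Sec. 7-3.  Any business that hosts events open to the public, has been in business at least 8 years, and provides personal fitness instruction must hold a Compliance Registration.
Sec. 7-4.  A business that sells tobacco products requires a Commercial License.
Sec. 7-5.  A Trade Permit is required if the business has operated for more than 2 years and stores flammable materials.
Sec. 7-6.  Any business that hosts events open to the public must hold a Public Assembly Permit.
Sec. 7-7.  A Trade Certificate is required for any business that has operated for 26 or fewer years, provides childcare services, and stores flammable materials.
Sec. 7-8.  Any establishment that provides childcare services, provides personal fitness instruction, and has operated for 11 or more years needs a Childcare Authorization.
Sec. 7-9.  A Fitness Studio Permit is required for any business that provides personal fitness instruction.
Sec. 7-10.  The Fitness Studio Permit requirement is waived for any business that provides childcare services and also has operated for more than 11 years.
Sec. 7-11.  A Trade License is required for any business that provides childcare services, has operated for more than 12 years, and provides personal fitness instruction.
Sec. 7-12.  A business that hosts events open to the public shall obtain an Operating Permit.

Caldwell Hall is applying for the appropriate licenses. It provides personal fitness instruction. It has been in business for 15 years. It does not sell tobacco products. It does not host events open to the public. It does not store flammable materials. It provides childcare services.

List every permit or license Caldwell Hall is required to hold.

Childcare Authorization, Trade License

Sec. 7-1. does not store flammable materials → Fire Safety Authorization not required.
Sec. 7-2. does not sell tobacco products; years in business 15 < 27; provides childcare services → Municipal License not required.
Sec. 7-3. does not host events open to the public; years in business 15 ≥ 8; provides personal fitness instruction → Compliance Registration not required.
Sec. 7-4. does not sell tobacco products → Commercial License not required.
Sec. 7-5. years in business 15 > 2; does not store flammable materials → Trade Permit not required.
Sec. 7-6. does not host events open to the public → Public Assembly Permit not required.
Sec. 7-7. years in business 15 ≤ 26; provides childcare services; does not store flammable materials → Trade Certificate not required.
Sec. 7-8. provides childcare services; provides personal fitness instruction; years in business 15 ≥ 11 → Childcare Authorization required.
Sec. 7-9. provides personal fitness instruction → Fitness Studio Permit required.
Sec. 7-10. provides childcare services; years in business 15 > 11 → exempt from Fitness Studio Permit.
Sec. 7-11. provides childcare services; years in business 15 > 12; provides personal fitness instruction → Trade License required.
Sec. 7-12. does not host events open to the public → Operating Permit not required.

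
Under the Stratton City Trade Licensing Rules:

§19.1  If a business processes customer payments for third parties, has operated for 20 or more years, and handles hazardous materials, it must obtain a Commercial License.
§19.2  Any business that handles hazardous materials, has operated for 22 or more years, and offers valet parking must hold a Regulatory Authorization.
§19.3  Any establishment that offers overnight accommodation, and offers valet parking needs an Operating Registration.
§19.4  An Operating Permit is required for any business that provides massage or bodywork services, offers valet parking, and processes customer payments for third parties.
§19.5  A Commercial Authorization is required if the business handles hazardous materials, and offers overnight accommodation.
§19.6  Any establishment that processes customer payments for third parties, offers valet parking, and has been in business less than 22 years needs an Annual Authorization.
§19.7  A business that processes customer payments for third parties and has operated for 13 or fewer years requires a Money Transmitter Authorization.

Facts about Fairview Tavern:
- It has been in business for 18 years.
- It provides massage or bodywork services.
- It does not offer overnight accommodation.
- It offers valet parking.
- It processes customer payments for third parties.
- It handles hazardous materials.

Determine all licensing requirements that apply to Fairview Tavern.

Annual Authorization, Operating Permit

§19.1 processes customer payments for third parties; years in business 18 < 20; handles hazardous materials → Commercial License not required.
§19.2 handles hazardous materials; years in business 18 < 22; offers valet parking → Regulatory Authorization not required.
§19.3 does not offer overnight accommodation; offers valet parking → Operating Registration not required.
§19.4 provides massage or bodywork services; offers valet parking; processes customer payments for third parties → Operating Permit required.
§19.5 handles hazardous materials; does not offer overnight accommodation → Commercial Authorization not required.
§19.6 processes customer payments for third parties; offers valet parking; years in business 18 < 22 → Annual Authorization required.
§19.7 processes customer payments for third parties; years in business 18 > 13 → Money Transmitter Authorization not required.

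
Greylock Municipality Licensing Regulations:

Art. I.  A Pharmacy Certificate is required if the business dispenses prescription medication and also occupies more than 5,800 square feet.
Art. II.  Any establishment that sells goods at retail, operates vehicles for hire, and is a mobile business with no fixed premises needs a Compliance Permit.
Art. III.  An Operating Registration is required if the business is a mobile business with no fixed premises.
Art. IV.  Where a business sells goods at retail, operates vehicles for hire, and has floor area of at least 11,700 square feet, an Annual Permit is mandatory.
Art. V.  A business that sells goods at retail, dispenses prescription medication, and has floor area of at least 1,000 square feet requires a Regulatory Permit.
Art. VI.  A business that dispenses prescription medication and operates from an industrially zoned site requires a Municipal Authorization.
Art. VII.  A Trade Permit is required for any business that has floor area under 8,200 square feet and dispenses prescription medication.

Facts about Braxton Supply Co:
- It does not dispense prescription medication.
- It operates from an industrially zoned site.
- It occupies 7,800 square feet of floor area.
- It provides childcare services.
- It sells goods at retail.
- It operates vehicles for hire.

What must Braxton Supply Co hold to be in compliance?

Art. I. does not dispense prescription medication; floor area 7,800 square feet > 5,800 square feet → Pharmacy Certificate not required.
Art. II. sells goods at retail; operates vehicles for hire; operates from an industrially zoned site (not: is a mobile business with no fixed premises) → Compliance Permit not required.
Art. III. operates from an industrially zoned site (not: is a mobile business with no fixed premises) → Operating Registration not required.
Art. IV. sells goods at retail; operates vehicles for hire; floor area 7,800 square feet < 11,700 square feet → Annual Permit not required.
Art. V. sells goods at retail; does not dispense prescription medication; floor area 7,800 square feet ≥ 1,000 square feet → Regulatory Permit not required.
Art. VI. does not dispense prescription medication; operates from an industrially zoned site → Municipal Authorization not required.
Art. VII. floor area 7,800 square feet < 8,200 square feet; does not dispense prescription medication → Trade Permit not required.

None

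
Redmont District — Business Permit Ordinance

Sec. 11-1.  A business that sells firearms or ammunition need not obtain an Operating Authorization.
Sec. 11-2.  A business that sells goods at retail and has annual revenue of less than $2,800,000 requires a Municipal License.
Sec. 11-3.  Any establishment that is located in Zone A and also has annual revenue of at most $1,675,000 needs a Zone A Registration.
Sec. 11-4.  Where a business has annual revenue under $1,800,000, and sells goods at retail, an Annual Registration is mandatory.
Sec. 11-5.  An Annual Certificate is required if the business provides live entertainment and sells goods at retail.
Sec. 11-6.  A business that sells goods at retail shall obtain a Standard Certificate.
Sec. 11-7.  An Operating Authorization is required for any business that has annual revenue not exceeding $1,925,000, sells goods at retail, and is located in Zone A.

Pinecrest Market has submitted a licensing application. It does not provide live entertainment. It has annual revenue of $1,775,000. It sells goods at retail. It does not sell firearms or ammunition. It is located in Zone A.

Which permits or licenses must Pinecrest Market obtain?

Annual Registration, Municipal License, Operating Authorization, Standard Certificate

Sec. 11-1. does not sell firearms or ammunition → Operating Authorization exemption does not apply.
Sec. 11-2. sells goods at retail; revenue $1,775,000 < $2,800,000 → Municipal License required.
Sec. 11-3. is located in Zone A; revenue $1,775,000 > $1,675,000 → Zone A Registration not required.
Sec. 11-4. revenue $1,775,000 < $1,800,000; sells goods at retail → Annual Registration required.
Sec. 11-5. does not provide live entertainment; sells goods at retail → Annual Certificate not required.
Sec. 11-6. sells goods at retail → Standard Certificate required.
Sec. 11-7. revenue $1,775,000 ≤ $1,925,000; sells goods at retail; is located in Zone A → Operating Authorization required.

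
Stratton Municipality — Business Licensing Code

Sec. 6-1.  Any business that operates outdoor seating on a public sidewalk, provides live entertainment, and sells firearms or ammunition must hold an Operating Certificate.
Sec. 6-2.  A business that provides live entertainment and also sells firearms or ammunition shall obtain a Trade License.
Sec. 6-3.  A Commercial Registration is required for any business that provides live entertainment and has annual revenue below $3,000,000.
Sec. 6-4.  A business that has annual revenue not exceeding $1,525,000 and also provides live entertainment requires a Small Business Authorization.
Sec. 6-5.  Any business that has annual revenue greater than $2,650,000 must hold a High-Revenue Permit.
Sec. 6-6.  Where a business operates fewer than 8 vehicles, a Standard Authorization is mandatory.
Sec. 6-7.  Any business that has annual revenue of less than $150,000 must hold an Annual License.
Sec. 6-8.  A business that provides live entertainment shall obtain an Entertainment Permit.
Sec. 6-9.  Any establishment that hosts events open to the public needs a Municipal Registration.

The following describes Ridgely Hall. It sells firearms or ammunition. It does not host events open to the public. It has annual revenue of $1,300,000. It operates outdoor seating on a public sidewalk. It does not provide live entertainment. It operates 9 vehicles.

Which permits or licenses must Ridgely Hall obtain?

None

Sec. 6-1. operates outdoor seating on a public sidewalk; does not provide live entertainment; sells firearms or ammunition → Operating Certificate not required.
Sec. 6-2. does not provide live entertainment; sells firearms or ammunition → Trade License not required.
Sec. 6-3. does not provide live entertainment; revenue $1,300,000 < $3,000,000 → Commercial Registration not required.
Sec. 6-4. revenue $1,300,000 ≤ $1,525,000; does not provide live entertainment → Small Business Authorization not required.
Sec. 6-5. revenue $1,300,000 ≤ $2,650,000 → High-Revenue Permit not required.
Sec. 6-6. vehicles 9 ≥ 8 → Standard Authorization not required.
Sec. 6-7. revenue $1,300,000 ≥ $150,000 → Annual License not required.
Sec. 6-8. does not provide live entertainment → Entertainment Permit not required.
Sec. 6-9. does not host events open to the public → Municipal Registration not required.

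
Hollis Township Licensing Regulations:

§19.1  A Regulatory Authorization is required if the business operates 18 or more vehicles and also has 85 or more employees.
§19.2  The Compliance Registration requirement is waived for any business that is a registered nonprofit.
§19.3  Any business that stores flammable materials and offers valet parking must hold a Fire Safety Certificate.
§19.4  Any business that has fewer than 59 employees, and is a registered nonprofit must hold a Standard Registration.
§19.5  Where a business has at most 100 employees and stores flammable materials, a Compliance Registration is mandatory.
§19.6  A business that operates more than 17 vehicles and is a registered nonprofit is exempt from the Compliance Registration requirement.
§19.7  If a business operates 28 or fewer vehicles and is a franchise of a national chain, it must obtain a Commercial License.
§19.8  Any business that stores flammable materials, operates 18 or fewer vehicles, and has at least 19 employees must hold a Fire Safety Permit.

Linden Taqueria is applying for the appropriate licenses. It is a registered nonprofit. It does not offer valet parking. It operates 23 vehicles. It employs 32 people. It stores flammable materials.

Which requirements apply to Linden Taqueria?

§19.1 vehicles 23 ≥ 18; employees 32 < 85 → Regulatory Authorization not required.
§19.2 is a registered nonprofit → exempt from Compliance Registration.
§19.3 stores flammable materials; does not offer valet parking → Fire Safety Certificate not required.
§19.4 employees 32 < 59; is a registered nonprofit → Standard Registration required.
§19.5 employees 32 ≤ 100; stores flammable materials → Compliance Registration required.
§19.6 vehicles 23 > 17; is a registered nonprofit → exempt from Compliance Registration.
§19.7 vehicles 23 ≤ 28; is a registered nonprofit (not: is a franchise of a national chain) → Commercial License not required.
§19.8 stores flammable materials; vehicles 23 > 18; employees 32 ≥ 19 → Fire Safety Permit not required.

Standard Registration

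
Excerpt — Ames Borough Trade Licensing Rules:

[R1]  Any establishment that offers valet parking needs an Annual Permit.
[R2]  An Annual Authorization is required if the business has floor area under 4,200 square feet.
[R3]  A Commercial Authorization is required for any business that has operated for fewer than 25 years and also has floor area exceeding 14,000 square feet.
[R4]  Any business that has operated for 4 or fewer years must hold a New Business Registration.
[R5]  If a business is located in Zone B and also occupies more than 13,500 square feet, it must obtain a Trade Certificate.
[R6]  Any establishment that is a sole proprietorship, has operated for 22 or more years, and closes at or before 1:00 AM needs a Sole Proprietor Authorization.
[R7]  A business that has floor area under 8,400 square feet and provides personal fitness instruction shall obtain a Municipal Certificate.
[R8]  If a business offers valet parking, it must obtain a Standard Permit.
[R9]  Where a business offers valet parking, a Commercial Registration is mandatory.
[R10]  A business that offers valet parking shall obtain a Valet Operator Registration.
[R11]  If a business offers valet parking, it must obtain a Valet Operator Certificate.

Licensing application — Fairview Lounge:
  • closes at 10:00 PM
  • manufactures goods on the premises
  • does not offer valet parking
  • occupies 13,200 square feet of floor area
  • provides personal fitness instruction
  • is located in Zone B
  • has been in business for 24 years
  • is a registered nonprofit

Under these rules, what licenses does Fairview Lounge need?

None

[R1] does not offer valet parking → Annual Permit not required.
[R2] floor area 13,200 square feet ≥ 4,200 square feet → Annual Authorization not required.
[R3] years in business 24 < 25; floor area 13,200 square feet ≤ 14,000 square feet → Commercial Authorization not required.
[R4] years in business 24 > 4 → New Business Registration not required.
[R5] is located in Zone B; floor area 13,200 square feet ≤ 13,500 square feet → Trade Certificate not required.
[R6] is a registered nonprofit (not: is a sole proprietorship); years in business 24 ≥ 22; closes 10:00 PM, at/before 1:00 AM → Sole Proprietor Authorization not required.
[R7] floor area 13,200 square feet ≥ 8,400 square feet; provides personal fitness instruction → Municipal Certificate not required.
[R8] does not offer valet parking → Standard Permit not required.
[R9] does not offer valet parking → Commercial Registration not required.
[R10] does not offer valet parking → Valet Operator Registration not required.
[R11] does not offer valet parking → Valet Operator Certificate not required.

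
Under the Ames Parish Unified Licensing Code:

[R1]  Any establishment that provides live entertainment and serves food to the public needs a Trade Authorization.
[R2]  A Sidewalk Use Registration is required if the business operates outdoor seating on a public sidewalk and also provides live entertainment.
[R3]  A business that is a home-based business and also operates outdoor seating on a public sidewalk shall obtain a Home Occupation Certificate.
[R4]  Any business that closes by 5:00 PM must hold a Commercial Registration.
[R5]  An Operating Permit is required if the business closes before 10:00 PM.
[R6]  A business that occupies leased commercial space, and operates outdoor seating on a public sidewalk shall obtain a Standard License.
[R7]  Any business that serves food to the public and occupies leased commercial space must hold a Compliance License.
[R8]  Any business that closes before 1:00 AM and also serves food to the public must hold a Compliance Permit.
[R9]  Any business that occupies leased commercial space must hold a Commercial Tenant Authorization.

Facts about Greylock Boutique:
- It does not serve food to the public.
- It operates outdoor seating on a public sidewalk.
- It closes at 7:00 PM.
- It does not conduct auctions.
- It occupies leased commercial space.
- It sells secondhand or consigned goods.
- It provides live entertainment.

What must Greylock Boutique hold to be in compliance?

Commercial Tenant Authorization, Operating Permit, Sidewalk Use Registration, Standard License

[R1] provides live entertainment; does not serve food to the public → Trade Authorization not required.
[R2] operates outdoor seating on a public sidewalk; provides live entertainment → Sidewalk Use Registration required.
[R3] occupies leased commercial space (not: is a home-based business); operates outdoor seating on a public sidewalk → Home Occupation Certificate not required.
[R4] closes 7:00 PM, after 5:00 PM → Commercial Registration not required.
[R5] closes 7:00 PM, at/before 10:00 PM → Operating Permit required.
[R6] occupies leased commercial space; operates outdoor seating on a public sidewalk → Standard License required.
[R7] does not serve food to the public; occupies leased commercial space → Compliance License not required.
[R8] closes 7:00 PM, at/before 1:00 AM; does not serve food to the public → Compliance Permit not required.
[R9] occupies leased commercial space → Commercial Tenant Authorization required.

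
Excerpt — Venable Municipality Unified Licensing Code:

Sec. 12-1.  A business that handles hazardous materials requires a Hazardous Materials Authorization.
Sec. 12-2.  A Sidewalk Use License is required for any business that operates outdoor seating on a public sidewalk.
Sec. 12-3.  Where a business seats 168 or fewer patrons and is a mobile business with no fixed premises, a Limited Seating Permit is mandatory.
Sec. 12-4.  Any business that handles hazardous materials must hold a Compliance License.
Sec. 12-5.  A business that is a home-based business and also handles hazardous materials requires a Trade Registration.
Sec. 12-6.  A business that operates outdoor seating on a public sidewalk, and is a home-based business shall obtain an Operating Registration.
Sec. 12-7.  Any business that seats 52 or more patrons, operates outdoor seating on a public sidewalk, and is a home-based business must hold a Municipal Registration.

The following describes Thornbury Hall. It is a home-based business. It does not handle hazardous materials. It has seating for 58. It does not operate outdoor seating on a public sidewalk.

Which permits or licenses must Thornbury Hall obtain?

Sec. 12-1. does not handle hazardous materials → Hazardous Materials Authorization not required.
Sec. 12-2. does not operate outdoor seating on a public sidewalk → Sidewalk Use License not required.
Sec. 12-3. seating 58 ≤ 168; is a home-based business (not: is a mobile business with no fixed premises) → Limited Seating Permit not required.
Sec. 12-4. does not handle hazardous materials → Compliance License not required.
Sec. 12-5. is a home-based business; does not handle hazardous materials → Trade Registration not required.
Sec. 12-6. does not operate outdoor seating on a public sidewalk; is a home-based business → Operating Registration not required.
Sec. 12-7. seating 58 ≥ 52; does not operate outdoor seating on a public sidewalk; is a home-based business → Municipal Registration not required.

None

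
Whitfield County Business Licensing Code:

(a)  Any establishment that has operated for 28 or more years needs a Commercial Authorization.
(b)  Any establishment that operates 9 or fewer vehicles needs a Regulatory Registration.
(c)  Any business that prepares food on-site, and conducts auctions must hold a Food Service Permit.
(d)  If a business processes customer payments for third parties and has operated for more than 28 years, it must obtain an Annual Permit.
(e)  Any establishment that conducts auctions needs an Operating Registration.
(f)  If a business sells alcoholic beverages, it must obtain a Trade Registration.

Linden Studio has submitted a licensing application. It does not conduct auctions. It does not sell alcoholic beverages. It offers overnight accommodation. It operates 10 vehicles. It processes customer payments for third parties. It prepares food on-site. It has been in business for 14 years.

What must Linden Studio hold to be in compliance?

(a) years in business 14 < 28 → Commercial Authorization not required.
(b) vehicles 10 > 9 → Regulatory Registration not required.
(c) prepares food on-site; does not conduct auctions → Food Service Permit not required.
(d) processes customer payments for third parties; years in business 14 ≤ 28 → Annual Permit not required.
(e) does not conduct auctions → Operating Registration not required.
(f) does not sell alcoholic beverages → Trade Registration not required.

None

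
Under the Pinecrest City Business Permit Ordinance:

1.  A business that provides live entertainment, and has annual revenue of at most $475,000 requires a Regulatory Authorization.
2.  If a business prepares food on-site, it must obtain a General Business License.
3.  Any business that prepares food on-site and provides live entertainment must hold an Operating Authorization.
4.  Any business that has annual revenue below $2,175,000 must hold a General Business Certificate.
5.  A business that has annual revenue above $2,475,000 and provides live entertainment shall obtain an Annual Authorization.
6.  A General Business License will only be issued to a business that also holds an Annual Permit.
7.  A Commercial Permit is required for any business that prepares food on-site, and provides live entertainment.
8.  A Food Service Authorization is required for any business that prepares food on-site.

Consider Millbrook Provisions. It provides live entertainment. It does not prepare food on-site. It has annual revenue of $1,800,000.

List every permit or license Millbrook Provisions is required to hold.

General Business Certificate

1. provides live entertainment; revenue $1,800,000 > $475,000 → Regulatory Authorization not required.
2. does not prepare food on-site → General Business License not required.
3. does not prepare food on-site; provides live entertainment → Operating Authorization not required.
4. revenue $1,800,000 < $2,175,000 → General Business Certificate required.
5. revenue $1,800,000 ≤ $2,475,000; provides live entertainment → Annual Authorization not required.
6. General Business License is not required → no effect.
7. does not prepare food on-site; provides live entertainment → Commercial Permit not required.
8. does not prepare food on-site → Food Service Authorization not required.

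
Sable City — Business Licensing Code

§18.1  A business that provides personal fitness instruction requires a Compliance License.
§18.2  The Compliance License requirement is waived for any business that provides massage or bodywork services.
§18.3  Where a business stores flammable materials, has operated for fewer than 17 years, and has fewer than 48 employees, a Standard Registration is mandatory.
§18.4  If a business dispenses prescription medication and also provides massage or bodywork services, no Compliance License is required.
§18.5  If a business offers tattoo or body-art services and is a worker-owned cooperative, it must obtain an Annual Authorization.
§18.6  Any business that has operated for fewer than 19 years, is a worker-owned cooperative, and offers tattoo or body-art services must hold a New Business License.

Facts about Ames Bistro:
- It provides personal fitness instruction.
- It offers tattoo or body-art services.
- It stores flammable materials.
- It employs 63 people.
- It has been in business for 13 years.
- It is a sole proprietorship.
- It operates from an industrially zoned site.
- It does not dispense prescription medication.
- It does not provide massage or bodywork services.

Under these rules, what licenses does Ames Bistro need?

§18.1 provides personal fitness instruction → Compliance License required.
§18.2 does not provide massage or bodywork services → Compliance License exemption does not apply.
§18.3 stores flammable materials; years in business 13 < 17; employees 63 ≥ 48 → Standard Registration not required.
§18.4 does not dispense prescription medication; does not provide massage or bodywork services → Compliance License exemption does not apply.
§18.5 offers tattoo or body-art services; is a sole proprietorship (not: is a worker-owned cooperative) → Annual Authorization not required.
§18.6 years in business 13 < 19; is a sole proprietorship (not: is a worker-owned cooperative); offers tattoo or body-art services → New Business License not required.

Compliance License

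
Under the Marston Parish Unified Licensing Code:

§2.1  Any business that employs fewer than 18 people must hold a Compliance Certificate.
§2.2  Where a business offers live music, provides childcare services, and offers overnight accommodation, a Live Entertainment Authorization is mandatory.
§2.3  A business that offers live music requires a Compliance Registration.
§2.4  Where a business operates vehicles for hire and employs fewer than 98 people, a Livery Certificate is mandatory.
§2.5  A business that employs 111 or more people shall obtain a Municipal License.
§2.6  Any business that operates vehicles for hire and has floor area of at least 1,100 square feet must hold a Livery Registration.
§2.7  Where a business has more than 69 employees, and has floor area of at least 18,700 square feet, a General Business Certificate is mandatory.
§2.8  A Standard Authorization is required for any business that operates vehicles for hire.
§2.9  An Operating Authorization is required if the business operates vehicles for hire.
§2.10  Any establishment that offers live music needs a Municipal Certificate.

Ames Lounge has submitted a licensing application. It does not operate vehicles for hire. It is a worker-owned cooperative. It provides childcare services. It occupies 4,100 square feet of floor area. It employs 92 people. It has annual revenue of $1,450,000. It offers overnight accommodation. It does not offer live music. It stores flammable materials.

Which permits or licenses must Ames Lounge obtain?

§2.1 employees 92 ≥ 18 → Compliance Certificate not required.
§2.2 does not offer live music; provides childcare services; offers overnight accommodation → Live Entertainment Authorization not required.
§2.3 does not offer live music → Compliance Registration not required.
§2.4 does not operate vehicles for hire; employees 92 < 98 → Livery Certificate not required.
§2.5 employees 92 < 111 → Municipal License not required.
§2.6 does not operate vehicles for hire; floor area 4,100 square feet ≥ 1,100 square feet → Livery Registration not required.
§2.7 employees 92 > 69; floor area 4,100 square feet < 18,700 square feet → General Business Certificate not required.
§2.8 does not operate vehicles for hire → Standard Authorization not required.
§2.9 does not operate vehicles for hire → Operating Authorization not required.
§2.10 does not offer live music → Municipal Certificate not required.

None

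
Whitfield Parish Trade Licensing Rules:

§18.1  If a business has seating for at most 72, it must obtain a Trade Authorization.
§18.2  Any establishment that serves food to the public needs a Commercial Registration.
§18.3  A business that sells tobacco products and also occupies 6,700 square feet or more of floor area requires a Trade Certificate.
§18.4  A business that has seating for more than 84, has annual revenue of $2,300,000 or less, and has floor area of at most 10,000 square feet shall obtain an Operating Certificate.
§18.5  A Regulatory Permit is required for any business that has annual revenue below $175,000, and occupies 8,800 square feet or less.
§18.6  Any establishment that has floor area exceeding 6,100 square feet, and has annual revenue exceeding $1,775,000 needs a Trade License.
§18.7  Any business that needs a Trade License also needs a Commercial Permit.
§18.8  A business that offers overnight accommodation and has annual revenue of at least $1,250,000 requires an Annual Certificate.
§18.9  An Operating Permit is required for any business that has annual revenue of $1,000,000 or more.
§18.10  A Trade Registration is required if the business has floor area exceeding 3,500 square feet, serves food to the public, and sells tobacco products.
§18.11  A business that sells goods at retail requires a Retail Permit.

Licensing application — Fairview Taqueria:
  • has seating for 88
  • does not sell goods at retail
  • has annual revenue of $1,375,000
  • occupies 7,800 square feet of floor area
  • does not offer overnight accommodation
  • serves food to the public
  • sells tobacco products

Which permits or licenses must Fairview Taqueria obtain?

Commercial Registration, Operating Certificate, Operating Permit, Trade Certificate, Trade Registration

§18.1 seating 88 > 72 → Trade Authorization not required.
§18.2 serves food to the public → Commercial Registration required.
§18.3 sells tobacco products; floor area 7,800 square feet ≥ 6,700 square feet → Trade Certificate required.
§18.4 seating 88 > 84; revenue $1,375,000 ≤ $2,300,000; floor area 7,800 square feet ≤ 10,000 square feet → Operating Certificate required.
§18.5 revenue $1,375,000 ≥ $175,000; floor area 7,800 square feet ≤ 8,800 square feet → Regulatory Permit not required.
§18.6 floor area 7,800 square feet > 6,100 square feet; revenue $1,375,000 ≤ $1,775,000 → Trade License not required.
§18.7 Trade License is not required → no effect.
§18.8 does not offer overnight accommodation; revenue $1,375,000 ≥ $1,250,000 → Annual Certificate not required.
§18.9 revenue $1,375,000 ≥ $1,000,000 → Operating Permit required.
§18.10 floor area 7,800 square feet > 3,500 square feet; serves food to the public; sells tobacco products → Trade Registration required.
§18.11 does not sell goods at retail → Retail Permit not required.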